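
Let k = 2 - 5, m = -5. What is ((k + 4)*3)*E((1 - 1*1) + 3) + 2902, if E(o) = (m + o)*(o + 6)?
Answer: 2848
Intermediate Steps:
k = -3
E(o) = (-5 + o)*(6 + o) (E(o) = (-5 + o)*(o + 6) = (-5 + o)*(6 + o))
((k + 4)*3)*E((1 - 1*1) + 3) + 2902 = ((-3 + 4)*3)*(-30 + ((1 - 1*1) + 3) + ((1 - 1*1) + 3)²) + 2902 = (1*3)*(-30 + ((1 - 1) + 3) + ((1 - 1) + 3)²) + 2902 = 3*(-30 + (0 + 3) + (0 + 3)²) + 2902 = 3*(-30 + 3 + 3²) + 2902 = 3*(-30 + 3 + 9) + 2902 = 3*(-18) + 2902 = -54 + 2902 = 2848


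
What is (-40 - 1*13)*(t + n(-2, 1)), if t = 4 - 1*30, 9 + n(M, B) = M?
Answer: 1961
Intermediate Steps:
n(M, B) = -9 + M
t = -26 (t = 4 - 30 = -26)
(-40 - 1*13)*(t + n(-2, 1)) = (-40 - 1*13)*(-26 + (-9 - 2)) = (-40 - 13)*(-26 - 11) = -53*(-37) = 1961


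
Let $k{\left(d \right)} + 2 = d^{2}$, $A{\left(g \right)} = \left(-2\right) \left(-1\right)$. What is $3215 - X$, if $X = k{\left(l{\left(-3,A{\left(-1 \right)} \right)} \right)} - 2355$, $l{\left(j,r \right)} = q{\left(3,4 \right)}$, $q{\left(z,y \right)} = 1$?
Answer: $5571$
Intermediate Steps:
$A{\left(g \right)} = 2$
$l{\left(j,r \right)} = 1$
$k{\left(d \right)} = -2 + d^{2}$
$X = -2356$ ($X = \left(-2 + 1^{2}\right) - 2355 = \left(-2 + 1\right) - 2355 = -1 - 2355 = -2356$)
$3215 - X = 3215 - -2356 = 3215 + 2356 = 5571$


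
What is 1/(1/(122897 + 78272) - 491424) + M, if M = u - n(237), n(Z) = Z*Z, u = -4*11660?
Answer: -10163623168207064/98859274655 ≈ -1.0281e+5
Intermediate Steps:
u = -46640
n(Z) = Z²
M = -102809 (M = -46640 - 1*237² = -46640 - 1*56169 = -46640 - 56169 = -102809)
1/(1/(122897 + 78272) - 491424) + M = 1/(1/(122897 + 78272) - 491424) - 102809 = 1/(1/201169 - 491424) - 102809 = 1/(-98859274655/201169) - 102809 = -201169/98859274655 - 102809 = -10163623168207064/98859274655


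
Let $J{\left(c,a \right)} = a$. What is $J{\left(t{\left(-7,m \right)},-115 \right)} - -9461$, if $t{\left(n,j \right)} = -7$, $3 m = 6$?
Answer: $9346$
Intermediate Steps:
$m = 2$ ($m = \frac{1}{3} \cdot 6 = 2$)
$J{\left(t{\left(-7,m \right)},-115 \right)} - -9461 = -115 - -9461 = -115 + 9461 = 9346$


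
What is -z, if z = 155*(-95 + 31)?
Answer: 9920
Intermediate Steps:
z = -9920 (z = 155*(-64) = -9920)
-z = -1*(-9920) = 9920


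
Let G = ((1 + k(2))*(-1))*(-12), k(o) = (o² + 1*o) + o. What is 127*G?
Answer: 13716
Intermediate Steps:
k(o) = o² + 2*o (k(o) = (o² + o) + o = (o + o²) + o = o² + 2*o)
G = 108 (G = ((1 + 2*(2 + 2))*(-1))*(-12) = ((1 + 2*4)*(-1))*(-12) = ((1 + 8)*(-1))*(-12) = (9*(-1))*(-12) = -9*(-12) = 108)
127*G = 127*108 = 13716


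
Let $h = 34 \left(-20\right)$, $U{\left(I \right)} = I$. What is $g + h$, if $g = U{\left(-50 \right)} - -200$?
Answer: $-530$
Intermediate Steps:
$g = 150$ ($g = -50 - -200 = -50 + 200 = 150$)
$h = -680$
$g + h = 150 - 680 = -530$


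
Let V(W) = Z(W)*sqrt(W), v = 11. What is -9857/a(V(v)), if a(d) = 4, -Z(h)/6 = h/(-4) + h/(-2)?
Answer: -9857/4 ≈ -2464.3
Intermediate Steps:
Z(h) = 9*h/2 (Z(h) = -6*(h/(-4) + h/(-2)) = -6*(h*(-1/4) + h*(-1/2)) = -6*(-h/4 - h/2) = -(-9)*h/2 = 9*h/2)
V(W) = 9*W**(3/2)/2 (V(W) = (9*W/2)*sqrt(W) = 9*W**(3/2)/2)
-9857/a(V(v)) = -9857/4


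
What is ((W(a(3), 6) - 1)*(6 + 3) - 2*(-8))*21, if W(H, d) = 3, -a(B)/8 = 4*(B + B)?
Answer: 714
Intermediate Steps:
a(B) = -64*B (a(B) = -32*(B + B) = -32*2*B = -64*B)
((W(a(3), 6) - 1)*(6 + 3) - 2*(-8))*21 = ((3 - 1)*(6 + 3) - 2*(-8))*21 = (2*9 + 16)*21 = (18 + 16)*21 = 34*21 = 714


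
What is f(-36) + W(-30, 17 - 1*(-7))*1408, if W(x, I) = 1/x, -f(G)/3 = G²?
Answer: -59024/15 ≈ -3934.9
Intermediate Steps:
f(G) = -3*G²
f(-36) + W(-30, 17 - 1*(-7))*1408 = -3*(-36)² + 1408/(-30) = -3*1296 - 1/30*1408 = -3888 - 704/15 = -59024/15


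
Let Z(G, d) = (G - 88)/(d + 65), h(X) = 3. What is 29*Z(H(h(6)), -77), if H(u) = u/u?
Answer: 841/4 ≈ 210.25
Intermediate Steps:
H(u) = 1
Z(G, d) = (-88 + G)/(65 + d)
29*Z(H(h(6)), -77) = 29*((-88 + 1)/(65 - 77)) = 29*(-87/(-12)) = 29*(-1/12*(-87)) = 29*(29/4) = 841/4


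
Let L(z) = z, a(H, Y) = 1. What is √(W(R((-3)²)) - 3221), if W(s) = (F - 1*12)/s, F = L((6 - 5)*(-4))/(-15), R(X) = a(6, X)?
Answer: I*√727365/15 ≈ 56.857*I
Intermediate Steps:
R(X) = 1
F = 4/15 (F = ((6 - 5)*(-4))/(-15) = (1*(-4))*(-1/15) = -4*(-1/15) = 4/15 ≈ 0.26667)
W(s) = -176/(15*s) (W(s) = (4/15 - 1*12)/s = (4/15 - 12)/s = -176/(15*s))
√(W(R((-3)²)) - 3221) = √(-176/15/1 - 3221) = √(-176/15*1 - 3221) = √(-176/15 - 3221) = √(-48491/15) = I*√727365/15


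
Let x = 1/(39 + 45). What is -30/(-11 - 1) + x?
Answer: 211/84 ≈ 2.5119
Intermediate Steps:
x = 1/84 ≈ 0.011905
-30/(-11 - 1) + x = -30/(-11 - 1) + 1/84 = -30/(-12) + 1/84 = -1/12*(-30) + 1/84 = 5/2 + 1/84 = 211/84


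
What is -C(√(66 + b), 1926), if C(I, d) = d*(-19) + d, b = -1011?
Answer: 34668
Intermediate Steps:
C(I, d) = -18*d (C(I, d) = -19*d + d = -18*d)
-C(√(66 + b), 1926) = -(-18)*1926 = -1*(-34668) = 34668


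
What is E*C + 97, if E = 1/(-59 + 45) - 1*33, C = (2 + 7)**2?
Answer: -36145/14 ≈ -2581.8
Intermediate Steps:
C = 81 (C = 9**2 = 81)
E = -463/14 (E = 1/(-14) - 33 = -1/14 - 33 = -463/14 ≈ -33.071)
E*C + 97 = -463/14*81 + 97 = -37503/14 + 97 = -36145/14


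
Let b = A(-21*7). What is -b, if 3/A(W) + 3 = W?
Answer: 1/50 ≈ 0.020000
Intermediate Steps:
A(W) = 3/(-3 + W)
b = -1/50 (b = 3/(-3 - 21*7) = 3/(-3 - 147) = 3/(-150) = 3*(-1/150) = -1/50 ≈ -0.020000)
-b = -1*(-1/50) = 1/50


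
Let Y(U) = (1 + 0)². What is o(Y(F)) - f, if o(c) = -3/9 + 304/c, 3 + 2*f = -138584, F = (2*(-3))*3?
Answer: 417583/6 ≈ 69597.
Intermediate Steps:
F = -18 (F = -6*3 = -18)
Y(U) = 1 (Y(U) = 1² = 1)
f = -138587/2 (f = -3/2 + (½)*(-138584) = -3/2 - 69292 = -138587/2 ≈ -69294.)
o(c) = -⅓ + 304/c (o(c) = -3*⅑ + 304/c = -⅓ + 304/c)
o(Y(F)) - f = (⅓)*(912 - 1*1)/1 - 1*(-138587/2) = (⅓)*1*(912 - 1) + 138587/2 = (⅓)*1*911 + 138587/2 = 911/3 + 138587/2 = 417583/6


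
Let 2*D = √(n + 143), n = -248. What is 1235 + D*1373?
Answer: 1235 + 1373*I*√105/2 ≈ 1235.0 + 7034.5*I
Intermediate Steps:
D = I*√105/2 (D = √(-248 + 143)/2 = √(-105)/2 = (I*√105)/2 = I*√105/2 ≈ 5.1235*I)
1235 + D*1373 = 1235 + (I*√105/2)*1373 = 1235 + 1373*I*√105/2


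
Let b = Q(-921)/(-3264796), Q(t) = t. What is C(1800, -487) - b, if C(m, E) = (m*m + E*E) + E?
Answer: 11350657485951/3264796 ≈ 3.4767e+6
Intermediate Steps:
C(m, E) = E + E² + m² (C(m, E) = (m² + E²) + E = (E² + m²) + E = E + E² + m²)
b = 921/3264796 (b = -921/(-3264796) = -921*(-1/3264796) = 921/3264796 ≈ 0.00028210)
C(1800, -487) - b = (-487 + (-487)² + 1800²) - 1*921/3264796 = (-487 + 237169 + 3240000) - 921/3264796 = 3476682 - 921/3264796 = 11350657485951/3264796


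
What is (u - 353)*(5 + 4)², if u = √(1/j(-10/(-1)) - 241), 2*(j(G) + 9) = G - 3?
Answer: -28593 + 81*I*√29183/11 ≈ -28593.0 + 1257.9*I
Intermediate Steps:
j(G) = -21/2 + G/2 (j(G) = -9 + (G - 3)/2 = -9 + (-3 + G)/2 = -9 + (-3/2 + G/2) = -21/2 + G/2)
u = I*√29183/11 (u = √(1/(-21/2 + (-10/(-1))/2) - 241) = √(1/(-21/2 + (-10*(-1))/2) - 241) = √(1/(-21/2 + (½)*10) - 241) = √(1/(-21/2 + 5) - 241) = √(1/(-11/2) - 241) = √(-2/11 - 241) = √(-2653/11) = I*√29183/11 ≈ 15.53*I)
(u - 353)*(5 + 4)² = (I*√29183/11 - 353)*(5 + 4)² = (-353 + I*√29183/11)*9² = (-353 + I*√29183/11)*81 = -28593 + 81*I*√29183/11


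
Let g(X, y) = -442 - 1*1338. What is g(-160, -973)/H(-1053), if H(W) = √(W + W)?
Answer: 890*I*√26/117 ≈ 38.787*I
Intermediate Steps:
g(X, y) = -1780 (g(X, y) = -442 - 1338 = -1780)
H(W) = √2*√W (H(W) = √(2*W) = √2*√W)
g(-160, -973)/H(-1053) = -1780*(-I*√26/234) = -(-890)*I*√26/117 = 890*I*√26/117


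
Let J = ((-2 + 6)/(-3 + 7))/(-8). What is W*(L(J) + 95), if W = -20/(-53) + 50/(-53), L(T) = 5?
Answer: -3000/53 ≈ -56.604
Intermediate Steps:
J = -1/8 (J = (4/4)*(-1/8) = (4*(1/4))*(-1/8) = 1*(-1/8) = -1/8 ≈ -0.12500)
W = -30/53 (W = -20*(-1/53) + 50*(-1/53) = 20/53 - 50/53 = -30/53 ≈ -0.56604)
W*(L(J) + 95) = -30*(5 + 95)/53 = -30/53*100 = -3000/53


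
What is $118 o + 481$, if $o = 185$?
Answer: $22311$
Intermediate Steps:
$118 o + 481 = 118 \cdot 185 + 481 = 21830 + 481 = 22311$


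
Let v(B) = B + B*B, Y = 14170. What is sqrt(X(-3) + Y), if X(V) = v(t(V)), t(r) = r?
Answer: 4*sqrt(886) ≈ 119.06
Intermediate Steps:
v(B) = B + B**2
X(V) = V*(1 + V)
sqrt(X(-3) + Y) = sqrt(-3*(1 - 3) + 14170) = sqrt(-3*(-2) + 14170) = sqrt(6 + 14170) = sqrt(14176) = 4*sqrt(886)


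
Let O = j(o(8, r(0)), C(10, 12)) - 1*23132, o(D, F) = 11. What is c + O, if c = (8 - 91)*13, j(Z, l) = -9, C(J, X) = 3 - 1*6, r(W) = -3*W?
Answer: -24220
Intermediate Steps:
C(J, X) = -3 (C(J, X) = 3 - 6 = -3)
c = -1079 (c = -83*13 = -1079)
O = -23141 (O = -9 - 1*23132 = -9 - 23132 = -23141)
c + O = -1079 - 23141 = -24220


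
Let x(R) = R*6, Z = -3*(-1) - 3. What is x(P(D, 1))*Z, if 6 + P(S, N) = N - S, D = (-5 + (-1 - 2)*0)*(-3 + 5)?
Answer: 0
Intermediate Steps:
D = -10 (D = (-5 - 3*0)*2 = (-5 + 0)*2 = -5*2 = -10)
P(S, N) = -6 + N - S (P(S, N) = -6 + (N - S) = -6 + N - S)
Z = 0 (Z = 3 - 3 = 0)
x(R) = 6*R
x(P(D, 1))*Z = (6*(-6 + 1 - 1*(-10)))*0 = (6*(-6 + 1 + 10))*0 = (6*5)*0 = 30*0 = 0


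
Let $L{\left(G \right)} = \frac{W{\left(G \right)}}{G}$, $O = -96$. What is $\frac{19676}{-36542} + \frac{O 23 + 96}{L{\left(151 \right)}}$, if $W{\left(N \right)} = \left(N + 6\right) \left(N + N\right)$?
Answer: $- \frac{20838742}{2868547} \approx -7.2646$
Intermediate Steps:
$W{\left(N \right)} = 2 N \left(6 + N\right)$ ($W{\left(N \right)} = \left(6 + N\right) 2 N = 2 N \left(6 + N\right)$)
$L{\left(G \right)} = 12 + 2 G$ ($L{\left(G \right)} = \frac{2 G \left(6 + G\right)}{G} = 12 + 2 G$)
$\frac{19676}{-36542} + \frac{O 23 + 96}{L{\left(151 \right)}} = \frac{19676}{-36542} + \frac{\left(-96\right) 23 + 96}{12 + 2 \cdot 151} = 19676 \left(- \frac{1}{36542}\right) + \frac{-2208 + 96}{12 + 302} = - \frac{9838}{18271} - \frac{2112}{314} = - \frac{9838}{18271} - \frac{1056}{157} = - \frac{20838742}{2868547}$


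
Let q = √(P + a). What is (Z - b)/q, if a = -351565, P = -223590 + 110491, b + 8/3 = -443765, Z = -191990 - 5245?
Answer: -369799*I*√116166/348498 ≈ -361.66*I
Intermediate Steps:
Z = -197235
b = -1331303/3 (b = -8/3 - 443765 = -1331303/3 ≈ -4.4377e+5)
P = -113099
q = 2*I*√116166 (q = √(-113099 - 351565) = √(-464664) = 2*I*√116166 ≈ 681.66*I)
(Z - b)/q = (-197235 - 1*(-1331303/3))/((2*I*√116166)) = (-197235 + 1331303/3)*(-I*√116166/232332) = 739598*(-I*√116166/232332)/3 = -369799*I*√116166/348498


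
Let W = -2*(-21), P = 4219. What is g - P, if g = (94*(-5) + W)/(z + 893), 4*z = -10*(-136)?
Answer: -5202455/1233 ≈ -4219.3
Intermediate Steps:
z = 340 (z = (-10*(-136))/4 = (¼)*1360 = 340)
W = 42
g = -428/1233 (g = (94*(-5) + 42)/(340 + 893) = (-470 + 42)/1233 = -428*1/1233 = -428/1233 ≈ -0.34712)
g - P = -428/1233 - 1*4219 = -428/1233 - 4219 = -5202455/1233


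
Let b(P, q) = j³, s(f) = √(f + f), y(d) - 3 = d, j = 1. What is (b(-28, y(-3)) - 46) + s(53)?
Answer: -45 + √106 ≈ -34.704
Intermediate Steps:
y(d) = 3 + d
s(f) = √2*√f (s(f) = √(2*f) = √2*√f)
b(P, q) = 1 (b(P, q) = 1³ = 1)
(b(-28, y(-3)) - 46) + s(53) = (1 - 46) + √2*√53 = -45 + √106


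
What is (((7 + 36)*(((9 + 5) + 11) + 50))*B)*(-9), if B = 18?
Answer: -522450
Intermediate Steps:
(((7 + 36)*(((9 + 5) + 11) + 50))*B)*(-9) = (((7 + 36)*(((9 + 5) + 11) + 50))*18)*(-9) = ((43*((14 + 11) + 50))*18)*(-9) = ((43*(25 + 50))*18)*(-9) = ((43*75)*18)*(-9) = (3225*18)*(-9) = 58050*(-9) = -522450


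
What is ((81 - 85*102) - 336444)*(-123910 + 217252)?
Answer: -32206070286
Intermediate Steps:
((81 - 85*102) - 336444)*(-123910 + 217252) = ((81 - 8670) - 336444)*93342 = (-8589 - 336444)*93342 = -345033*93342 = -32206070286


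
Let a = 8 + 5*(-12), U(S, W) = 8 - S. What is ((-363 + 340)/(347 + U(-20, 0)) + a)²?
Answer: 381147529/140625 ≈ 2710.4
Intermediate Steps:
a = -52 (a = 8 - 60 = -52)
((-363 + 340)/(347 + U(-20, 0)) + a)² = ((-363 + 340)/(347 + (8 - 1*(-20))) - 52)² = (-23/(347 + (8 + 20)) - 52)² = (-23/(347 + 28) - 52)² = (-23/375 - 52)² = (-19523/375)² = 381147529/140625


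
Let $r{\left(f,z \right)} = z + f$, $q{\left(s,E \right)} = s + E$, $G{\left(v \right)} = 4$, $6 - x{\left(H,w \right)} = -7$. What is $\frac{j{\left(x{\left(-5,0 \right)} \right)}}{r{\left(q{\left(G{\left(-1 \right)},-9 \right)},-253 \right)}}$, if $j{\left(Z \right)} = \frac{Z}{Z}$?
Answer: $- \frac{1}{258} \approx -0.003876$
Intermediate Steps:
$x{\left(H,w \right)} = 13$ ($x{\left(H,w \right)} = 6 - -7 = 6 + 7 = 13$)
$q{\left(s,E \right)} = E + s$
$r{\left(f,z \right)} = f + z$
$j{\left(Z \right)} = 1$
$\frac{j{\left(x{\left(-5,0 \right)} \right)}}{r{\left(q{\left(G{\left(-1 \right)},-9 \right)},-253 \right)}} = 1 \frac{1}{\left(-9 + 4\right) - 253} = 1 \frac{1}{-5 - 253} = 1 \frac{1}{-258} = 1 \left(- \frac{1}{258}\right) = - \frac{1}{258}$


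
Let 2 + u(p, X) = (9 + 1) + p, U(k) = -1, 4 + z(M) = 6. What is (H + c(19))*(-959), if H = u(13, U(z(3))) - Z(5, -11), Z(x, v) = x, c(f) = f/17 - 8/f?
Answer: -5171887/323 ≈ -16012.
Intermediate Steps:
z(M) = 2 (z(M) = -4 + 6 = 2)
c(f) = -8/f + f/17 (c(f) = f*(1/17) - 8/f = f/17 - 8/f = -8/f + f/17)
u(p, X) = 8 + p (u(p, X) = -2 + ((9 + 1) + p) = -2 + (10 + p) = 8 + p)
H = 16 (H = (8 + 13) - 1*5 = 21 - 5 = 16)
(H + c(19))*(-959) = (16 + (-8/19 + (1/17)*19))*(-959) = (16 + (-8*1/19 + 19/17))*(-959) = (16 + (-8/19 + 19/17))*(-959) = (16 + 225/323)*(-959) = (5393/323)*(-959) = -5171887/323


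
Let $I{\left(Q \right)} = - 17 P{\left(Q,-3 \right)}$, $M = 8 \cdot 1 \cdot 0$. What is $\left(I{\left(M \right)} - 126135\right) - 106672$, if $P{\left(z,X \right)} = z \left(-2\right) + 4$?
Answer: $-232875$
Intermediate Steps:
$P{\left(z,X \right)} = 4 - 2 z$ ($P{\left(z,X \right)} = - 2 z + 4 = 4 - 2 z$)
$M = 0$ ($M = 8 \cdot 0 = 0$)
$I{\left(Q \right)} = -68 + 34 Q$ ($I{\left(Q \right)} = - 17 \left(4 - 2 Q\right) = -68 + 34 Q$)
$\left(I{\left(M \right)} - 126135\right) - 106672 = \left(\left(-68 + 34 \cdot 0\right) - 126135\right) - 106672 = \left(\left(-68 + 0\right) - 126135\right) - 106672 = \left(-68 - 126135\right) - 106672 = -126203 - 106672 = -232875$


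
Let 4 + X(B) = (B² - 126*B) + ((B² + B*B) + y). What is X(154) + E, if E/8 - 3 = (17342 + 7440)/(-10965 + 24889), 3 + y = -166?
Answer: 179651759/3481 ≈ 51609.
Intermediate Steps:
y = -169 (y = -3 - 166 = -169)
E = 133108/3481 (E = 24 + 8*((17342 + 7440)/(-10965 + 24889)) = 24 + 8*(24782/13924) = 24 + 8*(24782*(1/13924)) = 24 + 8*(12391/6962) = 24 + 49564/3481 = 133108/3481 ≈ 38.238)
X(B) = -173 - 126*B + 3*B² (X(B) = -4 + ((B² - 126*B) + ((B² + B*B) - 169)) = -4 + ((B² - 126*B) + ((B² + B²) - 169)) = -4 + ((B² - 126*B) + (2*B² - 169)) = -4 + ((B² - 126*B) + (-169 + 2*B²)) = -4 + (-169 - 126*B + 3*B²) = -173 - 126*B + 3*B²)
X(154) + E = (-173 - 126*154 + 3*154²) + 133108/3481 = (-173 - 19404 + 3*23716) + 133108/3481 = (-173 - 19404 + 71148) + 133108/3481 = 51571 + 133108/3481 = 179651759/3481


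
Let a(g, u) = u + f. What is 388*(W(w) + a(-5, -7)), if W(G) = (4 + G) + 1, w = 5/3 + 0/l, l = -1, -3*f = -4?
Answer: 388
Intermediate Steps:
f = 4/3 (f = -⅓*(-4) = 4/3 ≈ 1.3333)
a(g, u) = 4/3 + u (a(g, u) = u + 4/3 = 4/3 + u)
w = 5/3 (w = 5/3 + 0/(-1) = 5*(⅓) + 0*(-1) = 5/3 + 0 = 5/3 ≈ 1.6667)
W(G) = 5 + G
388*(W(w) + a(-5, -7)) = 388*((5 + 5/3) + (4/3 - 7)) = 388*(20/3 - 17/3) = 388*1 = 388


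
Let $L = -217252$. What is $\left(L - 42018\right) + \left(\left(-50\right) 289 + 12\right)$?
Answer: $-273708$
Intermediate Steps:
$\left(L - 42018\right) + \left(\left(-50\right) 289 + 12\right) = \left(-217252 - 42018\right) + \left(\left(-50\right) 289 + 12\right) = -259270 + \left(-14450 + 12\right) = -259270 - 14438 = -273708$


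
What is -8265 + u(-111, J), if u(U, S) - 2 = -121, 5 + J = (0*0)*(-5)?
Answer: -8384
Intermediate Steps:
J = -5 (J = -5 + (0*0)*(-5) = -5 + 0*(-5) = -5 + 0 = -5)
u(U, S) = -119 (u(U, S) = 2 - 121 = -119)
-8265 + u(-111, J) = -8265 - 119 = -8384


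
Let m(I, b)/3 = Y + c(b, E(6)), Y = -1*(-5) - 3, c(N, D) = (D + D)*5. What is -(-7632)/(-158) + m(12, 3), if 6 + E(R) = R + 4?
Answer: 6138/79 ≈ 77.696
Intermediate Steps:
E(R) = -2 + R (E(R) = -6 + (R + 4) = -6 + (4 + R) = -2 + R)
c(N, D) = 10*D (c(N, D) = (2*D)*5 = 10*D)
Y = 2 (Y = 5 - 3 = 2)
m(I, b) = 126 (m(I, b) = 3*(2 + 10*(-2 + 6)) = 3*(2 + 10*4) = 3*(2 + 40) = 3*42 = 126)
-(-7632)/(-158) + m(12, 3) = -(-7632)/(-158) + 126 = -(-7632)*(-1)/158 + 126 = -72*53/79 + 126 = -3816/79 + 126 = 6138/79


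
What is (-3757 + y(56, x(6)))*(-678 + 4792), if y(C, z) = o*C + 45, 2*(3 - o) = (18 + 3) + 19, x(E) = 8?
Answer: -19187696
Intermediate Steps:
o = -17 (o = 3 - ((18 + 3) + 19)/2 = 3 - (21 + 19)/2 = 3 - ½*40 = 3 - 20 = -17)
y(C, z) = 45 - 17*C (y(C, z) = -17*C + 45 = 45 - 17*C)
(-3757 + y(56, x(6)))*(-678 + 4792) = (-3757 + (45 - 17*56))*(-678 + 4792) = (-3757 + (45 - 952))*4114 = (-3757 - 907)*4114 = -4664*4114 = -19187696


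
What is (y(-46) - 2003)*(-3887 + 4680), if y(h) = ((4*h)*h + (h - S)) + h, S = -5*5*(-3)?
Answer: 4991142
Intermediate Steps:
S = 75 (S = -25*(-3) = 75)
y(h) = -75 + 2*h + 4*h**2 (y(h) = ((4*h)*h + (h - 1*75)) + h = (4*h**2 + (h - 75)) + h = (4*h**2 + (-75 + h)) + h = (-75 + h + 4*h**2) + h = -75 + 2*h + 4*h**2)
(y(-46) - 2003)*(-3887 + 4680) = ((-75 + 2*(-46) + 4*(-46)**2) - 2003)*(-3887 + 4680) = ((-75 - 92 + 4*2116) - 2003)*793 = ((-75 - 92 + 8464) - 2003)*793 = (8297 - 2003)*793 = 6294*793 = 4991142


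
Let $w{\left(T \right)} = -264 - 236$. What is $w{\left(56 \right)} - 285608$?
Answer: $-286108$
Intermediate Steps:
$w{\left(T \right)} = -500$
$w{\left(56 \right)} - 285608 = -500 - 285608 = -286108$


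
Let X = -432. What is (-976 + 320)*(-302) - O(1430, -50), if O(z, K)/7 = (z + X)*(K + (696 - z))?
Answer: 5675136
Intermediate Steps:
O(z, K) = 7*(-432 + z)*(696 + K - z) (O(z, K) = 7*((z - 432)*(K + (696 - z))) = 7*((-432 + z)*(696 + K - z)) = 7*(-432 + z)*(696 + K - z))
(-976 + 320)*(-302) - O(1430, -50) = (-976 + 320)*(-302) - (-2104704 - 3024*(-50) - 7*1430² + 7896*1430 + 7*(-50)*1430) = -656*(-302) - (-2104704 + 151200 - 7*2044900 + 11291280 - 500500) = 198112 - (-2104704 + 151200 - 14314300 + 11291280 - 500500) = 198112 - 1*(-5477024) = 198112 + 5477024 = 5675136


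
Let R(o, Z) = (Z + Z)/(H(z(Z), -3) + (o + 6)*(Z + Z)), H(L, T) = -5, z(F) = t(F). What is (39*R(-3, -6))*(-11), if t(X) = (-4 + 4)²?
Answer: -5148/41 ≈ -125.56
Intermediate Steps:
t(X) = 0 (t(X) = 0² = 0)
z(F) = 0
R(o, Z) = 2*Z/(-5 + 2*Z*(6 + o)) (R(o, Z) = (Z + Z)/(-5 + (o + 6)*(Z + Z)) = (2*Z)/(-5 + (6 + o)*(2*Z)) = (2*Z)/(-5 + 2*Z*(6 + o)) = 2*Z/(-5 + 2*Z*(6 + o)))
(39*R(-3, -6))*(-11) = (39*(2*(-6)/(-5 + 12*(-6) + 2*(-6)*(-3))))*(-11) = (39*(2*(-6)/(-5 - 72 + 36)))*(-11) = (39*(2*(-6)/(-41)))*(-11) = (39*(2*(-6)*(-1/41)))*(-11) = (39*(12/41))*(-11) = (468/41)*(-11) = -5148/41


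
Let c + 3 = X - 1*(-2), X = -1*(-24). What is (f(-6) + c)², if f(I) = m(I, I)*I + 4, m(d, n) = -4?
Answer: 2601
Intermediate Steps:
X = 24
f(I) = 4 - 4*I (f(I) = -4*I + 4 = 4 - 4*I)
c = 23 (c = -3 + (24 - 1*(-2)) = -3 + (24 + 2) = -3 + 26 = 23)
(f(-6) + c)² = ((4 - 4*(-6)) + 23)² = ((4 + 24) + 23)² = (28 + 23)² = 51² = 2601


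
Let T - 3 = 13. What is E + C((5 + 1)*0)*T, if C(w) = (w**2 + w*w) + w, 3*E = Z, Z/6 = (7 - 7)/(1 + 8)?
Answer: 0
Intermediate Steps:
T = 16 (T = 3 + 13 = 16)
Z = 0 (Z = 6*((7 - 7)/(1 + 8)) = 6*(0/9) = 6*(0*(1/9)) = 6*0 = 0)
E = 0 (E = (1/3)*0 = 0)
C(w) = w + 2*w**2 (C(w) = (w**2 + w**2) + w = 2*w**2 + w = w + 2*w**2)
E + C((5 + 1)*0)*T = 0 + (((5 + 1)*0)*(1 + 2*((5 + 1)*0)))*16 = 0 + ((6*0)*(1 + 2*(6*0)))*16 = 0 + (0*(1 + 2*0))*16 = 0 + (0*(1 + 0))*16 = 0 + (0*1)*16 = 0 + 0*16 = 0 + 0 = 0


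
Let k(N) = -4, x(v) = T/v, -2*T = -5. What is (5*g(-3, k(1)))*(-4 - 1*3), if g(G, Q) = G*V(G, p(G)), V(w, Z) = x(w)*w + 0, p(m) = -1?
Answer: 525/2 ≈ 262.50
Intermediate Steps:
T = 5/2 (T = -1/2*(-5) = 5/2 ≈ 2.5000)
x(v) = 5/(2*v)
V(w, Z) = 5/2 (V(w, Z) = (5/(2*w))*w + 0 = 5/2 + 0 = 5/2)
g(G, Q) = 5*G/2 (g(G, Q) = G*(5/2) = 5*G/2)
(5*g(-3, k(1)))*(-4 - 1*3) = (5*((5/2)*(-3)))*(-4 - 1*3) = (5*(-15/2))*(-4 - 3) = -75/2*(-7) = 525/2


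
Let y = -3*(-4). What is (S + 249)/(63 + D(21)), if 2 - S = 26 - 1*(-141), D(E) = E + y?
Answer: 7/8 ≈ 0.87500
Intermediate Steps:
y = 12
D(E) = 12 + E (D(E) = E + 12 = 12 + E)
S = -165 (S = 2 - (26 - 1*(-141)) = 2 - (26 + 141) = 2 - 1*167 = 2 - 167 = -165)
(S + 249)/(63 + D(21)) = (-165 + 249)/(63 + (12 + 21)) = 84/(63 + 33) = 84/96 = 84*(1/96) = 7/8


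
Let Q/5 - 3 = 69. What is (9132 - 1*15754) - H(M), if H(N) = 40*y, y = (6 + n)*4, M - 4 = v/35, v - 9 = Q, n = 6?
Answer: -8542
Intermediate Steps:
Q = 360 (Q = 15 + 5*69 = 15 + 345 = 360)
v = 369 (v = 9 + 360 = 369)
M = 509/35 (M = 4 + 369/35 = 509/35 ≈ 14.543)
y = 48 (y = (6 + 6)*4 = 12*4 = 48)
H(N) = 1920 (H(N) = 40*48 = 1920)
(9132 - 1*15754) - H(M) = (9132 - 1*15754) - 1*1920 = (9132 - 15754) - 1920 = -6622 - 1920 = -8542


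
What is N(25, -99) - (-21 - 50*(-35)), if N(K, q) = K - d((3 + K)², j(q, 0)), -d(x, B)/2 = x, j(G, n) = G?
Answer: -136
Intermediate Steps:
d(x, B) = -2*x
N(K, q) = K + 2*(3 + K)² (N(K, q) = K - (-2)*(3 + K)² = K + 2*(3 + K)²)
N(25, -99) - (-21 - 50*(-35)) = (25 + 2*(3 + 25)²) - (-21 - 50*(-35)) = (25 + 2*28²) - (-21 + 1750) = (25 + 2*784) - 1*1729 = (25 + 1568) - 1729 = 1593 - 1729 = -136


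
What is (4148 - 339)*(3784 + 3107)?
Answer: 26247819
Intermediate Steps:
(4148 - 339)*(3784 + 3107) = 3809*6891 = 26247819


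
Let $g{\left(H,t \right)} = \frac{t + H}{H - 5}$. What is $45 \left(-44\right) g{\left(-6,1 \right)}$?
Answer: $-900$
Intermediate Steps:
$g{\left(H,t \right)} = \frac{H + t}{-5 + H}$
$45 \left(-44\right) g{\left(-6,1 \right)} = 45 \left(-44\right) \frac{-6 + 1}{-5 - 6} = - 1980 \frac{1}{-11} \left(-5\right) = - 1980 \left(\left(- \frac{1}{11}\right) \left(-5\right)\right) = \left(-1980\right) \frac{5}{11} = -900$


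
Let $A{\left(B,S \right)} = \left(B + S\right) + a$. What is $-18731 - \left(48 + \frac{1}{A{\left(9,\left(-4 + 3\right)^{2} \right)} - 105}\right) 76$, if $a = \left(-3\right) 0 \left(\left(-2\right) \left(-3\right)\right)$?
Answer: $- \frac{111891}{5} \approx -22378.0$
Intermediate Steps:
$a = 0$ ($a = 0 \cdot 6 = 0$)
$A{\left(B,S \right)} = B + S$ ($A{\left(B,S \right)} = \left(B + S\right) + 0 = B + S$)
$-18731 - \left(48 + \frac{1}{A{\left(9,\left(-4 + 3\right)^{2} \right)} - 105}\right) 76 = -18731 - \left(48 + \frac{1}{\left(9 + \left(-4 + 3\right)^{2}\right) - 105}\right) 76 = -18731 - \left(48 + \frac{1}{\left(9 + \left(-1\right)^{2}\right) - 105}\right) 76 = -18731 - \left(48 + \frac{1}{\left(9 + 1\right) - 105}\right) 76 = -18731 - \left(48 + \frac{1}{10 - 105}\right) 76 = -18731 - \left(48 + \frac{1}{-95}\right) 76 = -18731 - \left(48 - \frac{1}{95}\right) 76 = -18731 - \frac{4559}{95} \cdot 76 = -18731 - \frac{18236}{5} = - \frac{111891}{5}$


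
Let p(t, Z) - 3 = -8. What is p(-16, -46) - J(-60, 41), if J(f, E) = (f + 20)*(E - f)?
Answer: 4035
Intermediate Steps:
p(t, Z) = -5 (p(t, Z) = 3 - 8 = -5)
J(f, E) = (20 + f)*(E - f)
p(-16, -46) - J(-60, 41) = -5 - (-1*(-60)² - 20*(-60) + 20*41 + 41*(-60)) = -5 - (-1*3600 + 1200 + 820 - 2460) = -5 - (-3600 + 1200 + 820 - 2460) = -5 - 1*(-4040) = -5 + 4040 = 4035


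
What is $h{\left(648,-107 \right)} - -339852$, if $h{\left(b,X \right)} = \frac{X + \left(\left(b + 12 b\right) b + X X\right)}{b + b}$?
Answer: $\frac{222959143}{648} \approx 3.4407 \cdot 10^{5}$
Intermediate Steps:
$h{\left(b,X \right)} = \frac{X + X^{2} + 13 b^{2}}{2 b}$ ($h{\left(b,X \right)} = \frac{X + \left(13 b b + X^{2}\right)}{2 b} = \left(X + \left(13 b^{2} + X^{2}\right)\right) \frac{1}{2 b} = \left(X + \left(X^{2} + 13 b^{2}\right)\right) \frac{1}{2 b} = \left(X + X^{2} + 13 b^{2}\right) \frac{1}{2 b} = \frac{X + X^{2} + 13 b^{2}}{2 b}$)
$h{\left(648,-107 \right)} - -339852 = \frac{-107 + \left(-107\right)^{2} + 13 \cdot 648^{2}}{2 \cdot 648} - -339852 = \frac{1}{2} \cdot \frac{1}{648} \left(-107 + 11449 + 13 \cdot 419904\right) + 339852 = \frac{1}{2} \cdot \frac{1}{648} \left(-107 + 11449 + 5458752\right) + 339852 = \frac{1}{2} \cdot \frac{1}{648} \cdot 5470094 + 339852 = \frac{2735047}{648} + 339852 = \frac{222959143}{648}$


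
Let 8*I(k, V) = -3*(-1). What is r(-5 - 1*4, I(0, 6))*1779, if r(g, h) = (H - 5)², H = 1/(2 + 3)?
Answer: 1024704/25 ≈ 40988.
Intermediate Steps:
H = ⅕ (H = 1/5 = ⅕ ≈ 0.20000)
I(k, V) = 3/8 (I(k, V) = (-3*(-1))/8 = (⅛)*3 = 3/8)
r(g, h) = 576/25 (r(g, h) = (⅕ - 5)² = (-24/5)² = 576/25)
r(-5 - 1*4, I(0, 6))*1779 = (576/25)*1779 = 1024704/25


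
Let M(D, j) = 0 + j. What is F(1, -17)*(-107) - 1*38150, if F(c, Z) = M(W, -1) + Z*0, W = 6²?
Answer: -38043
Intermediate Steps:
W = 36
M(D, j) = j
F(c, Z) = -1 (F(c, Z) = -1 + Z*0 = -1 + 0 = -1)
F(1, -17)*(-107) - 1*38150 = -1*(-107) - 1*38150 = 107 - 38150 = -38043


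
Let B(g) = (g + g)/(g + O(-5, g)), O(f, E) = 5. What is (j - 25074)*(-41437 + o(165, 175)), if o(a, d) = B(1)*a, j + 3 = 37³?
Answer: -1058386032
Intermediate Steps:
j = 50650 (j = -3 + 37³ = -3 + 50653 = 50650)
B(g) = 2*g/(5 + g) (B(g) = (g + g)/(g + 5) = (2*g)/(5 + g) = 2*g/(5 + g))
o(a, d) = a/3 (o(a, d) = (2*1/(5 + 1))*a = (2*1/6)*a = (2*1*(⅙))*a = a/3)
(j - 25074)*(-41437 + o(165, 175)) = (50650 - 25074)*(-41437 + (⅓)*165) = 25576*(-41437 + 55) = 25576*(-41382) = -1058386032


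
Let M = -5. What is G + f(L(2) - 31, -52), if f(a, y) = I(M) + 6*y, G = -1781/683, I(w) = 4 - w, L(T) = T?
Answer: -208730/683 ≈ -305.61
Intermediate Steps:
G = -1781/683 (G = -1781*1/683 = -1781/683 ≈ -2.6076)
f(a, y) = 9 + 6*y (f(a, y) = (4 - 1*(-5)) + 6*y = (4 + 5) + 6*y = 9 + 6*y)
G + f(L(2) - 31, -52) = -1781/683 + (9 + 6*(-52)) = -1781/683 + (9 - 312) = -1781/683 - 303 = -208730/683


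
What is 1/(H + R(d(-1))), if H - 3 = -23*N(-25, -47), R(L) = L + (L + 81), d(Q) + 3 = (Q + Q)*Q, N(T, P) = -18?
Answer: 1/496 ≈ 0.0020161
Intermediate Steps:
d(Q) = -3 + 2*Q² (d(Q) = -3 + (Q + Q)*Q = -3 + (2*Q)*Q = -3 + 2*Q²)
R(L) = 81 + 2*L (R(L) = L + (81 + L) = 81 + 2*L)
H = 417 (H = 3 - 23*(-18) = 3 + 414 = 417)
1/(H + R(d(-1))) = 1/(417 + (81 + 2*(-3 + 2*(-1)²))) = 1/(417 + (81 + 2*(-3 + 2*1))) = 1/(417 + (81 + 2*(-3 + 2))) = 1/(417 + (81 + 2*(-1))) = 1/(417 + (81 - 2)) = 1/(417 + 79) = 1/496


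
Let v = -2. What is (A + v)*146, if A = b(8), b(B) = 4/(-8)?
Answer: -365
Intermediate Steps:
b(B) = -1/2 (b(B) = 4*(-1/8) = -1/2)
A = -1/2 ≈ -0.50000
(A + v)*146 = (-1/2 - 2)*146 = -5/2*146 = -365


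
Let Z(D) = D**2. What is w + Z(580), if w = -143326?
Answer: 193074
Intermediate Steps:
w + Z(580) = -143326 + 580**2 = -143326 + 336400 = 193074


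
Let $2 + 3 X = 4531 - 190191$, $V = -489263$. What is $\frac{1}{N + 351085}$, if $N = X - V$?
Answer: $\frac{3}{2335382} \approx 1.2846 \cdot 10^{-6}$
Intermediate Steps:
$X = - \frac{185662}{3}$ ($X = - \frac{2}{3} + \frac{4531 - 190191}{3} = - \frac{2}{3} + \frac{1}{3} \left(-185660\right) = - \frac{2}{3} - \frac{185660}{3} = - \frac{185662}{3} \approx -61887.0$)
$N = \frac{1282127}{3}$ ($N = - \frac{185662}{3} - -489263 = - \frac{185662}{3} + 489263 = \frac{1282127}{3} \approx 4.2738 \cdot 10^{5}$)
$\frac{1}{N + 351085} = \frac{1}{\frac{1282127}{3} + 351085} = \frac{1}{\frac{2335382}{3}} = \frac{3}{2335382}$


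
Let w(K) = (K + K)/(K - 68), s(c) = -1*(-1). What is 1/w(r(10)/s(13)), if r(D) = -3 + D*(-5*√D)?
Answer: 24787/49982 + 1700*√10/24991 ≈ 0.71103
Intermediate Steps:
s(c) = 1
r(D) = -3 - 5*D^(3/2)
w(K) = 2*K/(-68 + K) (w(K) = (2*K)/(-68 + K) = 2*K/(-68 + K))
1/w(r(10)/s(13)) = 1/(2*((-3 - 50*√10)/1)/(-68 + (-3 - 50*√10)/1)) = 1/(2*((-3 - 50*√10)*1)/(-68 + (-3 - 50*√10)*1)) = 1/(2*(-3 - 50*√10)/(-68 + (-3 - 50*√10))) = 1/(2*(-3 - 50*√10)/(-71 - 50*√10)) = (-71 - 50*√10)/(2*(-3 - 50*√10))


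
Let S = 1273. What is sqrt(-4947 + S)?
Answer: I*sqrt(3674) ≈ 60.614*I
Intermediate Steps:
sqrt(-4947 + S) = sqrt(-4947 + 1273) = sqrt(-3674) = I*sqrt(3674)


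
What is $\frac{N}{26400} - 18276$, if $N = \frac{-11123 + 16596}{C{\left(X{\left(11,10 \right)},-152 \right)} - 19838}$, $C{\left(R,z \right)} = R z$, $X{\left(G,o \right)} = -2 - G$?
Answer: $- \frac{662936314021}{36273600} \approx -18276.0$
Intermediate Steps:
$N = - \frac{421}{1374}$ ($N = \frac{-11123 + 16596}{\left(-2 - 11\right) \left(-152\right) - 19838} = \frac{5473}{\left(-2 - 11\right) \left(-152\right) - 19838} = \frac{5473}{\left(-13\right) \left(-152\right) - 19838} = \frac{5473}{1976 - 19838} = \frac{5473}{-17862} = 5473 \left(- \frac{1}{17862}\right) = - \frac{421}{1374} \approx -0.3064$)
$\frac{N}{26400} - 18276 = - \frac{421}{1374 \cdot 26400} - 18276 = \left(- \frac{421}{1374}\right) \frac{1}{26400} - 18276 = - \frac{421}{36273600} - 18276 = - \frac{662936314021}{36273600}$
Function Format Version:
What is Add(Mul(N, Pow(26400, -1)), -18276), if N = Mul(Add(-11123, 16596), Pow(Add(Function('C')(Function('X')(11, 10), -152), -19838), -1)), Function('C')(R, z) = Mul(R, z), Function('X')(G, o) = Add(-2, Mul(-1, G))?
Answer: Rational(-662936314021, 36273600) ≈ -18276.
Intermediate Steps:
N = Rational(-421, 1374) (N = Mul(Add(-11123, 16596), Pow(Add(Mul(Add(-2, Mul(-1, 11)), -152), -19838), -1)) = Mul(5473, Pow(Add(Mul(Add(-2, -11), -152), -19838), -1)) = Mul(5473, Pow(Add(Mul(-13, -152), -19838), -1)) = Mul(5473, Pow(Add(1976, -19838), -1)) = Mul(5473, Pow(-17862, -1)) = Mul(5473, Rational(-1, 17862)) = Rational(-421, 1374) ≈ -0.30640)
Add(Mul(N, Pow(26400, -1)), -18276) = Add(Mul(Rational(-421, 1374), Pow(26400, -1)), -18276) = Add(Mul(Rational(-421, 1374), Rational(1, 26400)), -18276) = Add(Rational(-421, 36273600), -18276) = Rational(-662936314021, 36273600)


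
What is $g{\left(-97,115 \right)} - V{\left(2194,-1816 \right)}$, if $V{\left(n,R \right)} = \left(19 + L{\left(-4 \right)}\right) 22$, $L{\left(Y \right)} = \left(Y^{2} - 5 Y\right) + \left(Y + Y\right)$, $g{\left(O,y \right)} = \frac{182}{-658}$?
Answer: $- \frac{48611}{47} \approx -1034.3$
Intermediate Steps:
$g{\left(O,y \right)} = - \frac{13}{47}$ ($g{\left(O,y \right)} = 182 \left(- \frac{1}{658}\right) = - \frac{13}{47}$)
$L{\left(Y \right)} = Y^{2} - 3 Y$ ($L{\left(Y \right)} = \left(Y^{2} - 5 Y\right) + 2 Y = Y^{2} - 3 Y$)
$V{\left(n,R \right)} = 1034$ ($V{\left(n,R \right)} = \left(19 - 4 \left(-3 - 4\right)\right) 22 = \left(19 - -28\right) 22 = \left(19 + 28\right) 22 = 47 \cdot 22 = 1034$)
$g{\left(-97,115 \right)} - V{\left(2194,-1816 \right)} = - \frac{13}{47} - 1034 = - \frac{48611}{47}$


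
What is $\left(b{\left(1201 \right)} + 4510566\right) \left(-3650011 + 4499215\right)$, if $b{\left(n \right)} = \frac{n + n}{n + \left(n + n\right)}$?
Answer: $3830391255600$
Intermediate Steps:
$b{\left(n \right)} = \frac{2}{3}$ ($b{\left(n \right)} = \frac{2 n}{n + 2 n} = \frac{2 n}{3 n} = 2 n \frac{1}{3 n} = \frac{2}{3}$)
$\left(b{\left(1201 \right)} + 4510566\right) \left(-3650011 + 4499215\right) = \left(\frac{2}{3} + 4510566\right) \left(-3650011 + 4499215\right) = \frac{13531700}{3} \cdot 849204 = 3830391255600$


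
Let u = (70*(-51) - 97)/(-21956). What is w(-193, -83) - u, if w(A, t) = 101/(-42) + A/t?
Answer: -9432487/38269308 ≈ -0.24648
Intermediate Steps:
w(A, t) = -101/42 + A/t (w(A, t) = 101*(-1/42) + A/t = -101/42 + A/t)
u = 3667/21956 (u = (-3570 - 97)*(-1/21956) = -3667*(-1/21956) = 3667/21956 ≈ 0.16702)
w(-193, -83) - u = (-101/42 - 193/(-83)) - 1*3667/21956 = (-101/42 - 193*(-1/83)) - 3667/21956 = (-101/42 + 193/83) - 3667/21956 = -277/3486 - 3667/21956 = -9432487/38269308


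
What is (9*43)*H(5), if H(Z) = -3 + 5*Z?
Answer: 8514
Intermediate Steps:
(9*43)*H(5) = (9*43)*(-3 + 5*5) = 387*(-3 + 25) = 387*22 = 8514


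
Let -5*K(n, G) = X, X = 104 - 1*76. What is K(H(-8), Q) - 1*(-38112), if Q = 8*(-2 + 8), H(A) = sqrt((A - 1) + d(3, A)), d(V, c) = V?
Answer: 190532/5 ≈ 38106.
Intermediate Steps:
H(A) = sqrt(2 + A) (H(A) = sqrt((A - 1) + 3) = sqrt((-1 + A) + 3) = sqrt(2 + A))
X = 28 (X = 104 - 76 = 28)
Q = 48 (Q = 8*6 = 48)
K(n, G) = -28/5 (K(n, G) = -1/5*28 = -28/5)
K(H(-8), Q) - 1*(-38112) = -28/5 - 1*(-38112) = -28/5 + 38112 = 190532/5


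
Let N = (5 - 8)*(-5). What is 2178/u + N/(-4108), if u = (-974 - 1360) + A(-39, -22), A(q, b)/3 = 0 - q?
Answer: -2993493/3035812 ≈ -0.98606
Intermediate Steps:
A(q, b) = -3*q (A(q, b) = 3*(0 - q) = 3*(-q) = -3*q)
N = 15 (N = -3*(-5) = 15)
u = -2217 (u = (-974 - 1360) - 3*(-39) = -2334 + 117 = -2217)
2178/u + N/(-4108) = 2178/(-2217) + 15/(-4108) = 2178*(-1/2217) + 15*(-1/4108) = -726/739 - 15/4108 = -2993493/3035812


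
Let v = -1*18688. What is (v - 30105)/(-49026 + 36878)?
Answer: 48793/12148 ≈ 4.0165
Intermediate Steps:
v = -18688
(v - 30105)/(-49026 + 36878) = (-18688 - 30105)/(-49026 + 36878) = -48793/(-12148) = -48793*(-1/12148) = 48793/12148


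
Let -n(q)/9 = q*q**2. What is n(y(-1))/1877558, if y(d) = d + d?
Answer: 36/938779 ≈ 3.8348e-5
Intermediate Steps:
y(d) = 2*d
n(q) = -9*q**3 (n(q) = -9*q*q**2 = -9*q**3)
n(y(-1))/1877558 = -9*(2*(-1))**3/1877558 = -9*(-2)**3*(1/1877558) = -9*(-8)*(1/1877558) = 72*(1/1877558) = 36/938779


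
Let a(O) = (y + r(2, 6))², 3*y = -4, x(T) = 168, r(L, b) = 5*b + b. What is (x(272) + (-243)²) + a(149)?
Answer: 543769/9 ≈ 60419.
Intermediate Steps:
r(L, b) = 6*b
y = -4/3 (y = (⅓)*(-4) = -4/3 ≈ -1.3333)
a(O) = 10816/9 (a(O) = (-4/3 + 6*6)² = (-4/3 + 36)² = (104/3)² = 10816/9)
(x(272) + (-243)²) + a(149) = (168 + (-243)²) + 10816/9 = (168 + 59049) + 10816/9 = 59217 + 10816/9 = 543769/9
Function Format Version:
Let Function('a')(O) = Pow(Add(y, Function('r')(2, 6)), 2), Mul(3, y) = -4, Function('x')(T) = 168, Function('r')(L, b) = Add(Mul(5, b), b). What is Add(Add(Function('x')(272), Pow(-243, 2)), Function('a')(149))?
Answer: Rational(543769, 9) ≈ 60419.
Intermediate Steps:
Function('r')(L, b) = Mul(6, b)
y = Rational(-4, 3) (y = Mul(Rational(1, 3), -4) = Rational(-4, 3) ≈ -1.3333)
Function('a')(O) = Rational(10816, 9) (Function('a')(O) = Pow(Add(Rational(-4, 3), Mul(6, 6)), 2) = Pow(Add(Rational(-4, 3), 36), 2) = Pow(Rational(104, 3), 2) = Rational(10816, 9))
Add(Add(Function('x')(272), Pow(-243, 2)), Function('a')(149)) = Add(Add(168, Pow(-243, 2)), Rational(10816, 9)) = Add(Add(168, 59049), Rational(10816, 9)) = Add(59217, Rational(10816, 9)) = Rational(543769, 9)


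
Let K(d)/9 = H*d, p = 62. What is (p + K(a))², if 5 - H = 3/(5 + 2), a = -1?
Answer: 21316/49 ≈ 435.02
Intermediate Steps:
H = 32/7 (H = 5 - 3/(5 + 2) = 5 - 3/7 = 32/7 ≈ 4.5714)
K(d) = 288*d/7 (K(d) = 9*(32*d/7) = 288*d/7)
(p + K(a))² = (62 + (288/7)*(-1))² = (62 - 288/7)² = (146/7)² = 21316/49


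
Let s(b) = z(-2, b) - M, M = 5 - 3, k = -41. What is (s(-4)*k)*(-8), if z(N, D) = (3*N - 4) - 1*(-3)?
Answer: -2952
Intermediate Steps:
M = 2
z(N, D) = -1 + 3*N (z(N, D) = (-4 + 3*N) + 3 = -1 + 3*N)
s(b) = -9 (s(b) = (-1 + 3*(-2)) - 1*2 = (-1 - 6) - 2 = -7 - 2 = -9)
(s(-4)*k)*(-8) = -9*(-41)*(-8) = 369*(-8) = -2952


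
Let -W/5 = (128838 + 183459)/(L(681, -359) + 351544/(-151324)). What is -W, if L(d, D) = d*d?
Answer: 11814507807/3508890901 ≈ 3.3670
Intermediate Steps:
L(d, D) = d²
W = -11814507807/3508890901 (W = -5*(128838 + 183459)/(681² + 351544/(-151324)) = -1561485/(463761 + 351544*(-1/151324)) = -1561485/(463761 - 87886/37831) = -1561485/17544454505/37831 = -1561485*37831/17544454505 = -5*11814507807/17544454505 = -11814507807/3508890901 ≈ -3.3670)
-W = -1*(-11814507807/3508890901) = 11814507807/3508890901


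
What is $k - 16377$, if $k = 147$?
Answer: $-16230$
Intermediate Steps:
$k - 16377 = 147 - 16377 = -16230$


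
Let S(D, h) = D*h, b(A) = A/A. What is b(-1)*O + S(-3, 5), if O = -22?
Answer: -37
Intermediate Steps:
b(A) = 1
b(-1)*O + S(-3, 5) = 1*(-22) - 3*5 = -22 - 15 = -37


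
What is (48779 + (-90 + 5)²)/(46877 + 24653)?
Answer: 28002/35765 ≈ 0.78294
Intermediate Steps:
(48779 + (-90 + 5)²)/(46877 + 24653) = (48779 + (-85)²)/71530 = (48779 + 7225)*(1/71530) = 56004*(1/71530) = 28002/35765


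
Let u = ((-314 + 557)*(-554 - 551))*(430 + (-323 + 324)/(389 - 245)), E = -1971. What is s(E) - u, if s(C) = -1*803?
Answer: 1847400187/16 ≈ 1.1546e+8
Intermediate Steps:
s(C) = -803
u = -1847413035/16 (u = (243*(-1105))*(430 + 1/144) = -268515*(430 + 1*(1/144)) = -268515*(430 + 1/144) = -268515*61921/144 = -1847413035/16 ≈ -1.1546e+8)
s(E) - u = -803 - 1*(-1847413035/16) = -803 + 1847413035/16 = 1847400187/16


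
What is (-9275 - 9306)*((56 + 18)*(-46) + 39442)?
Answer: -669622078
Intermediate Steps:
(-9275 - 9306)*((56 + 18)*(-46) + 39442) = -18581*(74*(-46) + 39442) = -18581*(-3404 + 39442) = -18581*36038 = -669622078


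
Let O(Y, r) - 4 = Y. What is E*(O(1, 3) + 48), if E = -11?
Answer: -583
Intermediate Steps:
O(Y, r) = 4 + Y
E*(O(1, 3) + 48) = -11*((4 + 1) + 48) = -11*(5 + 48) = -11*53 = -583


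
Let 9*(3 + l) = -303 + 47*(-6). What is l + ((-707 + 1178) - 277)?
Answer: 126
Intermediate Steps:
l = -68 (l = -3 + (-303 + 47*(-6))/9 = -3 + (-303 - 282)/9 = -3 + (⅑)*(-585) = -3 - 65 = -68)
l + ((-707 + 1178) - 277) = -68 + ((-707 + 1178) - 277) = -68 + (471 - 277) = -68 + 194 = 126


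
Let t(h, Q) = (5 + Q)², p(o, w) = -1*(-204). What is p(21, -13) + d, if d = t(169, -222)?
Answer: 47293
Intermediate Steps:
p(o, w) = 204
d = 47089 (d = (5 - 222)² = (-217)² = 47089)
p(21, -13) + d = 204 + 47089 = 47293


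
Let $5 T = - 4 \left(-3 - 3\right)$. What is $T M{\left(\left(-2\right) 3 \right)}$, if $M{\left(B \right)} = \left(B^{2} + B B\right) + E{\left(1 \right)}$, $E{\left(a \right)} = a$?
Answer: $\frac{1752}{5} \approx 350.4$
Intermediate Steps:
$T = \frac{24}{5}$ ($T = \frac{\left(-4\right) \left(-3 - 3\right)}{5} = \frac{\left(-4\right) \left(-6\right)}{5} = \frac{1}{5} \cdot 24 = \frac{24}{5} \approx 4.8$)
$M{\left(B \right)} = 1 + 2 B^{2}$ ($M{\left(B \right)} = \left(B^{2} + B B\right) + 1 = \left(B^{2} + B^{2}\right) + 1 = 2 B^{2} + 1 = 1 + 2 B^{2}$)
$T M{\left(\left(-2\right) 3 \right)} = \frac{24 \left(1 + 2 \left(\left(-2\right) 3\right)^{2}\right)}{5} = \frac{24 \left(1 + 2 \left(-6\right)^{2}\right)}{5} = \frac{24 \left(1 + 2 \cdot 36\right)}{5} = \frac{24 \left(1 + 72\right)}{5} = \frac{24}{5} \cdot 73 = \frac{1752}{5}$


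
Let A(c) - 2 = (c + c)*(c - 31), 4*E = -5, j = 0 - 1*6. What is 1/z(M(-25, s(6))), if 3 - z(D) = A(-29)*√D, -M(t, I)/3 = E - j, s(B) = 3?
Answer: 1/57590542 + 1741*I*√57/172771626 ≈ 1.7364e-8 + 7.6079e-5*I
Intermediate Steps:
j = -6 (j = 0 - 6 = -6)
E = -5/4 (E = (¼)*(-5) = -5/4 ≈ -1.2500)
A(c) = 2 + 2*c*(-31 + c) (A(c) = 2 + (c + c)*(c - 31) = 2 + (2*c)*(-31 + c) = 2 + 2*c*(-31 + c))
M(t, I) = -57/4 (M(t, I) = -3*(-5/4 - 1*(-6)) = -3*(-5/4 + 6) = -3*19/4 = -57/4)
z(D) = 3 - 3482*√D (z(D) = 3 - (2 - 62*(-29) + 2*(-29)²)*√D = 3 - (2 + 1798 + 2*841)*√D = 3 - (2 + 1798 + 1682)*√D = 3 - 3482*√D)
1/z(M(-25, s(6))) = 1/(3 - 1741*I*√57)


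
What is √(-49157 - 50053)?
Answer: I*√99210 ≈ 314.98*I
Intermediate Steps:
√(-49157 - 50053) = √(-99210) = I*√99210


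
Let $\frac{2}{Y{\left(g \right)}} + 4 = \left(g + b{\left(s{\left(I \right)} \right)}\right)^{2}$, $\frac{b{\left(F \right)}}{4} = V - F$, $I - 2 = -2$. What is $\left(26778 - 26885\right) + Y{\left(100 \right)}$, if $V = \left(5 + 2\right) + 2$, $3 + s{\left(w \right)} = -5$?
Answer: $- \frac{1509769}{14110} \approx -107.0$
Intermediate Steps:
$I = 0$ ($I = 2 - 2 = 0$)
$s{\left(w \right)} = -8$ ($s{\left(w \right)} = -3 - 5 = -8$)
$V = 9$ ($V = 7 + 2 = 9$)
$b{\left(F \right)} = 36 - 4 F$ ($b{\left(F \right)} = 4 \left(9 - F\right) = 36 - 4 F$)
$Y{\left(g \right)} = \frac{2}{-4 + \left(68 + g\right)^{2}}$ ($Y{\left(g \right)} = \frac{2}{-4 + \left(g + \left(36 - -32\right)\right)^{2}} = \frac{2}{-4 + \left(g + \left(36 + 32\right)\right)^{2}} = \frac{2}{-4 + \left(g + 68\right)^{2}} = \frac{2}{-4 + \left(68 + g\right)^{2}}$)
$\left(26778 - 26885\right) + Y{\left(100 \right)} = \left(26778 - 26885\right) + \frac{2}{-4 + \left(68 + 100\right)^{2}} = -107 + \frac{2}{-4 + 168^{2}} = -107 + \frac{2}{-4 + 28224} = -107 + \frac{2}{28220} = -107 + 2 \cdot \frac{1}{28220} = -107 + \frac{1}{14110} = - \frac{1509769}{14110}$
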